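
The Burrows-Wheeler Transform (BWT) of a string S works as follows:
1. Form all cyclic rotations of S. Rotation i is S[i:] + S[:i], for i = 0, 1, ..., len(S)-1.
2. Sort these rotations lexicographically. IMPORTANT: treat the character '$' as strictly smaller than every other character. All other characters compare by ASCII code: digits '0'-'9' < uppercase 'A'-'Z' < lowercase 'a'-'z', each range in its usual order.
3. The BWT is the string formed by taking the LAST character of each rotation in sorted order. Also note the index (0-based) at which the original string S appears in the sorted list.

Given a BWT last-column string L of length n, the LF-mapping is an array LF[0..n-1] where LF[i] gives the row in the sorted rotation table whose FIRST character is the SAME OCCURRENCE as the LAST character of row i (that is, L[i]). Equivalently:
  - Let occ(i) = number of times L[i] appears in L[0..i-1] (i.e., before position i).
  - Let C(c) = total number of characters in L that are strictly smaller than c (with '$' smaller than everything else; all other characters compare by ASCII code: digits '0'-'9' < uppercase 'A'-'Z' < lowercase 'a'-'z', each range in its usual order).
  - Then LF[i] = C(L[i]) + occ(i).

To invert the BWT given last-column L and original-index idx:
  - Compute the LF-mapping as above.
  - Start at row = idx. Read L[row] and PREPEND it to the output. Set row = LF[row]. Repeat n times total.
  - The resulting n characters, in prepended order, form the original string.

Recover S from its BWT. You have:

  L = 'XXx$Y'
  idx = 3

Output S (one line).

LF mapping: 1 2 4 0 3
Walk LF starting at row 3, prepending L[row]:
  step 1: row=3, L[3]='$', prepend. Next row=LF[3]=0
  step 2: row=0, L[0]='X', prepend. Next row=LF[0]=1
  step 3: row=1, L[1]='X', prepend. Next row=LF[1]=2
  step 4: row=2, L[2]='x', prepend. Next row=LF[2]=4
  step 5: row=4, L[4]='Y', prepend. Next row=LF[4]=3
Reversed output: YxXX$

Answer: YxXX$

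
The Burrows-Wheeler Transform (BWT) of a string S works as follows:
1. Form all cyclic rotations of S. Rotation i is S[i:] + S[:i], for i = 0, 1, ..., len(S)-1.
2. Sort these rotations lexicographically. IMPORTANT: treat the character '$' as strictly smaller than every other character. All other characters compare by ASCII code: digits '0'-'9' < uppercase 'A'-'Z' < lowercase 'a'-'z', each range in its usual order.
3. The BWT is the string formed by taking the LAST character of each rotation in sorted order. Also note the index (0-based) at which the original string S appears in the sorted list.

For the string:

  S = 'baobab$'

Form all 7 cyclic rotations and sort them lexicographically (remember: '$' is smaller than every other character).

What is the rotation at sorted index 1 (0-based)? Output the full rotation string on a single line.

Answer: ab$baob

Derivation:
All 7 rotations (rotation i = S[i:]+S[:i]):
  rot[0] = baobab$
  rot[1] = aobab$b
  rot[2] = obab$ba
  rot[3] = bab$bao
  rot[4] = ab$baob
  rot[5] = b$baoba
  rot[6] = $baobab
Sorted (with $ < everything):
  sorted[0] = $baobab
  sorted[1] = ab$baob
  sorted[2] = aobab$b
  sorted[3] = b$baoba
  sorted[4] = bab$bao
  sorted[5] = baobab$
  sorted[6] = obab$ba
sorted[1] = ab$baob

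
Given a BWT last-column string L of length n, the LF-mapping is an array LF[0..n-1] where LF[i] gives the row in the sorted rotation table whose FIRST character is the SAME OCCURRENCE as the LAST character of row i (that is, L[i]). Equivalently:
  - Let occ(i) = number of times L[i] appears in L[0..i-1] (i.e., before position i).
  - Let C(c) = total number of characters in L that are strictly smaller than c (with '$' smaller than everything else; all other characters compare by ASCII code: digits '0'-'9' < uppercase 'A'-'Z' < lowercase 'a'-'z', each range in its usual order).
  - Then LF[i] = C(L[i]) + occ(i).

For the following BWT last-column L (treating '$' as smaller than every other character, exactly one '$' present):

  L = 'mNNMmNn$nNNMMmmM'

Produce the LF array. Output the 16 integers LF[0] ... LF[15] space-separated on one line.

Answer: 10 5 6 1 11 7 14 0 15 8 9 2 3 12 13 4

Derivation:
Char counts: '$':1, 'M':4, 'N':5, 'm':4, 'n':2
C (first-col start): C('$')=0, C('M')=1, C('N')=5, C('m')=10, C('n')=14
L[0]='m': occ=0, LF[0]=C('m')+0=10+0=10
L[1]='N': occ=0, LF[1]=C('N')+0=5+0=5
L[2]='N': occ=1, LF[2]=C('N')+1=5+1=6
L[3]='M': occ=0, LF[3]=C('M')+0=1+0=1
L[4]='m': occ=1, LF[4]=C('m')+1=10+1=11
L[5]='N': occ=2, LF[5]=C('N')+2=5+2=7
L[6]='n': occ=0, LF[6]=C('n')+0=14+0=14
L[7]='$': occ=0, LF[7]=C('$')+0=0+0=0
L[8]='n': occ=1, LF[8]=C('n')+1=14+1=15
L[9]='N': occ=3, LF[9]=C('N')+3=5+3=8
L[10]='N': occ=4, LF[10]=C('N')+4=5+4=9
L[11]='M': occ=1, LF[11]=C('M')+1=1+1=2
L[12]='M': occ=2, LF[12]=C('M')+2=1+2=3
L[13]='m': occ=2, LF[13]=C('m')+2=10+2=12
L[14]='m': occ=3, LF[14]=C('m')+3=10+3=13
L[15]='M': occ=3, LF[15]=C('M')+3=1+3=4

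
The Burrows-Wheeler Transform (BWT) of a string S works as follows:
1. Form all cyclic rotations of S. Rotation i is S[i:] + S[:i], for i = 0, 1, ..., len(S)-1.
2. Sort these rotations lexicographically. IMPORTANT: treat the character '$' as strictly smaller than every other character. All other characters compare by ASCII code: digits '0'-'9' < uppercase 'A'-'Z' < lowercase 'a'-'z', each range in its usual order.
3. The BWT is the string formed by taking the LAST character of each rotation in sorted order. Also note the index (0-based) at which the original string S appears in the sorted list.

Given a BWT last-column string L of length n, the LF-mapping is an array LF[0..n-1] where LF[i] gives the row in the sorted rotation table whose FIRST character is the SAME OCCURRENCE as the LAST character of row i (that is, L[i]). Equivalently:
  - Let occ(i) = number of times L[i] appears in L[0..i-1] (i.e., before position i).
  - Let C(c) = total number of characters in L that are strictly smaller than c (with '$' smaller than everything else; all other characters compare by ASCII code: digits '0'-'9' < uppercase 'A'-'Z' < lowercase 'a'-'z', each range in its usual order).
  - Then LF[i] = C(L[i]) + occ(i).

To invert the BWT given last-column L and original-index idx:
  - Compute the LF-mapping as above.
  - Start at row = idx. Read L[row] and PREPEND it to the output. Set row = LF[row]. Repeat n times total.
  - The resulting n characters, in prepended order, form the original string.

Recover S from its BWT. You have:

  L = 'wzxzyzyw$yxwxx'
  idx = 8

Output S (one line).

Answer: yxwxzxyyxzwzw$

Derivation:
LF mapping: 1 11 4 12 8 13 9 2 0 10 5 3 6 7
Walk LF starting at row 8, prepending L[row]:
  step 1: row=8, L[8]='$', prepend. Next row=LF[8]=0
  step 2: row=0, L[0]='w', prepend. Next row=LF[0]=1
  step 3: row=1, L[1]='z', prepend. Next row=LF[1]=11
  step 4: row=11, L[11]='w', prepend. Next row=LF[11]=3
  step 5: row=3, L[3]='z', prepend. Next row=LF[3]=12
  step 6: row=12, L[12]='x', prepend. Next row=LF[12]=6
  step 7: row=6, L[6]='y', prepend. Next row=LF[6]=9
  step 8: row=9, L[9]='y', prepend. Next row=LF[9]=10
  step 9: row=10, L[10]='x', prepend. Next row=LF[10]=5
  step 10: row=5, L[5]='z', prepend. Next row=LF[5]=13
  step 11: row=13, L[13]='x', prepend. Next row=LF[13]=7
  step 12: row=7, L[7]='w', prepend. Next row=LF[7]=2
  step 13: row=2, L[2]='x', prepend. Next row=LF[2]=4
  step 14: row=4, L[4]='y', prepend. Next row=LF[4]=8
Reversed output: yxwxzxyyxzwzw$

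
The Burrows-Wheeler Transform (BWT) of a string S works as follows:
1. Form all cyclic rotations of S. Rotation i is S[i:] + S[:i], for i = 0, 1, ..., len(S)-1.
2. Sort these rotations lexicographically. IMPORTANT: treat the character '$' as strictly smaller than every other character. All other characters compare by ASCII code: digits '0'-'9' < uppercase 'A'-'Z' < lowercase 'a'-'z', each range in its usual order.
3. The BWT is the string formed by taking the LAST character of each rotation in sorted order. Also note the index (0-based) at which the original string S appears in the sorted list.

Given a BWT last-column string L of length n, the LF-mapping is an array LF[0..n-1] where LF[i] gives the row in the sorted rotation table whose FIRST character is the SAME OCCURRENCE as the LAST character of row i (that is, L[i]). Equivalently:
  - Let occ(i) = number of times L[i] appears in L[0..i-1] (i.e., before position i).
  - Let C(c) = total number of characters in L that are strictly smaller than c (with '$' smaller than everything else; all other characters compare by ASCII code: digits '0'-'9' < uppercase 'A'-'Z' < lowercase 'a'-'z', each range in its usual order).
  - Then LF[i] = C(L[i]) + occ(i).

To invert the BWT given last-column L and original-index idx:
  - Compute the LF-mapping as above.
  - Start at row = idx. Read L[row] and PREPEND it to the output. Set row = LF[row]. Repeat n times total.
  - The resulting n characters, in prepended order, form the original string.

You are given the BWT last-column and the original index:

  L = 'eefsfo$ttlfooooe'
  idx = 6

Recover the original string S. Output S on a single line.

LF mapping: 1 2 4 13 5 8 0 14 15 7 6 9 10 11 12 3
Walk LF starting at row 6, prepending L[row]:
  step 1: row=6, L[6]='$', prepend. Next row=LF[6]=0
  step 2: row=0, L[0]='e', prepend. Next row=LF[0]=1
  step 3: row=1, L[1]='e', prepend. Next row=LF[1]=2
  step 4: row=2, L[2]='f', prepend. Next row=LF[2]=4
  step 5: row=4, L[4]='f', prepend. Next row=LF[4]=5
  step 6: row=5, L[5]='o', prepend. Next row=LF[5]=8
  step 7: row=8, L[8]='t', prepend. Next row=LF[8]=15
  step 8: row=15, L[15]='e', prepend. Next row=LF[15]=3
  step 9: row=3, L[3]='s', prepend. Next row=LF[3]=13
  step 10: row=13, L[13]='o', prepend. Next row=LF[13]=11
  step 11: row=11, L[11]='o', prepend. Next row=LF[11]=9
  step 12: row=9, L[9]='l', prepend. Next row=LF[9]=7
  step 13: row=7, L[7]='t', prepend. Next row=LF[7]=14
  step 14: row=14, L[14]='o', prepend. Next row=LF[14]=12
  step 15: row=12, L[12]='o', prepend. Next row=LF[12]=10
  step 16: row=10, L[10]='f', prepend. Next row=LF[10]=6
Reversed output: footloosetoffee$

Answer: footloosetoffee$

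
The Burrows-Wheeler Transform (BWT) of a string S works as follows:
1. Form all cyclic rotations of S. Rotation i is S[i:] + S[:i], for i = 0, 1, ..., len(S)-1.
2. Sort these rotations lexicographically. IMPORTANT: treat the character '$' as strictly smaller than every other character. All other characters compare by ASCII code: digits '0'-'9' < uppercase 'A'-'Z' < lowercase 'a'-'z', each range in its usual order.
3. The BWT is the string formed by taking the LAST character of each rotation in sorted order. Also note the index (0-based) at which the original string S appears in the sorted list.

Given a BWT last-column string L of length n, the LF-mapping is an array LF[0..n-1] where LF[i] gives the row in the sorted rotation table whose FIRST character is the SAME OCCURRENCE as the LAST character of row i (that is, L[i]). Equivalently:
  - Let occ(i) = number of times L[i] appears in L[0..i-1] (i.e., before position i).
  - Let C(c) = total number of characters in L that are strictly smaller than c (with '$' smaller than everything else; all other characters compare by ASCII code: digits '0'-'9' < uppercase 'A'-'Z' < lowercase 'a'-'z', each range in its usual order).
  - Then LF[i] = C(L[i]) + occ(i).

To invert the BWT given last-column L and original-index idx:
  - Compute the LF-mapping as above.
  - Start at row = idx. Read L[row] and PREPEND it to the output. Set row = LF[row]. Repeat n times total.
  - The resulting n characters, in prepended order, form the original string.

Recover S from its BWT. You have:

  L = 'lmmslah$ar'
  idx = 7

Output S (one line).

LF mapping: 4 6 7 9 5 1 3 0 2 8
Walk LF starting at row 7, prepending L[row]:
  step 1: row=7, L[7]='$', prepend. Next row=LF[7]=0
  step 2: row=0, L[0]='l', prepend. Next row=LF[0]=4
  step 3: row=4, L[4]='l', prepend. Next row=LF[4]=5
  step 4: row=5, L[5]='a', prepend. Next row=LF[5]=1
  step 5: row=1, L[1]='m', prepend. Next row=LF[1]=6
  step 6: row=6, L[6]='h', prepend. Next row=LF[6]=3
  step 7: row=3, L[3]='s', prepend. Next row=LF[3]=9
  step 8: row=9, L[9]='r', prepend. Next row=LF[9]=8
  step 9: row=8, L[8]='a', prepend. Next row=LF[8]=2
  step 10: row=2, L[2]='m', prepend. Next row=LF[2]=7
Reversed output: marshmall$

Answer: marshmall$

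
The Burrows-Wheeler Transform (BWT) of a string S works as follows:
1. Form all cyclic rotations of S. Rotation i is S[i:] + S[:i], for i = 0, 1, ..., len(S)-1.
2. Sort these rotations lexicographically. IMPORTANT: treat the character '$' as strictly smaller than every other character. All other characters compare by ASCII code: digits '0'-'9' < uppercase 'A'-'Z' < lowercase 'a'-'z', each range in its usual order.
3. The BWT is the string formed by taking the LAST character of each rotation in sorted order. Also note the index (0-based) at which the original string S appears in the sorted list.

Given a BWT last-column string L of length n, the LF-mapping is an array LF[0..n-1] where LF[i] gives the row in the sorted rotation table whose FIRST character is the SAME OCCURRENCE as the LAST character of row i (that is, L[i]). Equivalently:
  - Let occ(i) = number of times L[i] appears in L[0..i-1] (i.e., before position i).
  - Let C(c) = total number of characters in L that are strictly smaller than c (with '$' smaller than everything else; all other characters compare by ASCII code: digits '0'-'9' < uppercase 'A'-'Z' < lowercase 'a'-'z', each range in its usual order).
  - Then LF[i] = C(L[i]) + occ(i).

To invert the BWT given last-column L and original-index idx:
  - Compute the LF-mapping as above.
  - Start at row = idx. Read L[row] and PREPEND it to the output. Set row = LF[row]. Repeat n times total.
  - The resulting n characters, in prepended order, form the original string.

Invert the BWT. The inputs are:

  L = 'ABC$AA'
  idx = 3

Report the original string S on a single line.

Answer: ACABA$

Derivation:
LF mapping: 1 4 5 0 2 3
Walk LF starting at row 3, prepending L[row]:
  step 1: row=3, L[3]='$', prepend. Next row=LF[3]=0
  step 2: row=0, L[0]='A', prepend. Next row=LF[0]=1
  step 3: row=1, L[1]='B', prepend. Next row=LF[1]=4
  step 4: row=4, L[4]='A', prepend. Next row=LF[4]=2
  step 5: row=2, L[2]='C', prepend. Next row=LF[2]=5
  step 6: row=5, L[5]='A', prepend. Next row=LF[5]=3
Reversed output: ACABA$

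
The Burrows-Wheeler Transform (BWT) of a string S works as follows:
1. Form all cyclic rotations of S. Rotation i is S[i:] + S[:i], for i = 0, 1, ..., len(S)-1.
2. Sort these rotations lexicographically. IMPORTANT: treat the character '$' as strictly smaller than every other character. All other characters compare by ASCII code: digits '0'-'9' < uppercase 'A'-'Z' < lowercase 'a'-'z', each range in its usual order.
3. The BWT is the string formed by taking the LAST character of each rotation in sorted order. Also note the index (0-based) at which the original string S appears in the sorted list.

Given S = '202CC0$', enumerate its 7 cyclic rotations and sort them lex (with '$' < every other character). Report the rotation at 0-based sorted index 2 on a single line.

All 7 rotations (rotation i = S[i:]+S[:i]):
  rot[0] = 202CC0$
  rot[1] = 02CC0$2
  rot[2] = 2CC0$20
  rot[3] = CC0$202
  rot[4] = C0$202C
  rot[5] = 0$202CC
  rot[6] = $202CC0
Sorted (with $ < everything):
  sorted[0] = $202CC0
  sorted[1] = 0$202CC
  sorted[2] = 02CC0$2
  sorted[3] = 202CC0$
  sorted[4] = 2CC0$20
  sorted[5] = C0$202C
  sorted[6] = CC0$202
sorted[2] = 02CC0$2

Answer: 02CC0$2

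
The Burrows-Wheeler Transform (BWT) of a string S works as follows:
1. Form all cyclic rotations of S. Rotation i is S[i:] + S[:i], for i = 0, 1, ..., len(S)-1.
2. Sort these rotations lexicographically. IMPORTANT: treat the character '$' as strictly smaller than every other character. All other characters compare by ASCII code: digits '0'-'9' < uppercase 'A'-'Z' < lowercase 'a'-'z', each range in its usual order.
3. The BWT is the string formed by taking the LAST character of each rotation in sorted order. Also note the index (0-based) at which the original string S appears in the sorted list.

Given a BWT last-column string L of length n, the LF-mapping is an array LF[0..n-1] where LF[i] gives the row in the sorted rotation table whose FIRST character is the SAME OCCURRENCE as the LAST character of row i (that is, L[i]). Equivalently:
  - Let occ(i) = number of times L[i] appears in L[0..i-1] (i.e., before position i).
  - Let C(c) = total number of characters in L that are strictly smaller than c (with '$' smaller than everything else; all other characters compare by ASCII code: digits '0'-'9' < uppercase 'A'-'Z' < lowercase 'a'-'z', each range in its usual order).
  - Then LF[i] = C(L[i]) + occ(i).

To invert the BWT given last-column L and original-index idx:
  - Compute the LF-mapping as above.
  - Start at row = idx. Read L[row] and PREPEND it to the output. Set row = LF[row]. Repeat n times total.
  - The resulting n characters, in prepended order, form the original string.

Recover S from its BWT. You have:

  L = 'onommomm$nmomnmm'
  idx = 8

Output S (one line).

LF mapping: 12 9 13 1 2 14 3 4 0 10 5 15 6 11 7 8
Walk LF starting at row 8, prepending L[row]:
  step 1: row=8, L[8]='$', prepend. Next row=LF[8]=0
  step 2: row=0, L[0]='o', prepend. Next row=LF[0]=12
  step 3: row=12, L[12]='m', prepend. Next row=LF[12]=6
  step 4: row=6, L[6]='m', prepend. Next row=LF[6]=3
  step 5: row=3, L[3]='m', prepend. Next row=LF[3]=1
  step 6: row=1, L[1]='n', prepend. Next row=LF[1]=9
  step 7: row=9, L[9]='n', prepend. Next row=LF[9]=10
  step 8: row=10, L[10]='m', prepend. Next row=LF[10]=5
  step 9: row=5, L[5]='o', prepend. Next row=LF[5]=14
  step 10: row=14, L[14]='m', prepend. Next row=LF[14]=7
  step 11: row=7, L[7]='m', prepend. Next row=LF[7]=4
  step 12: row=4, L[4]='m', prepend. Next row=LF[4]=2
  step 13: row=2, L[2]='o', prepend. Next row=LF[2]=13
  step 14: row=13, L[13]='n', prepend. Next row=LF[13]=11
  step 15: row=11, L[11]='o', prepend. Next row=LF[11]=15
  step 16: row=15, L[15]='m', prepend. Next row=LF[15]=8
Reversed output: monommmomnnmmmo$

Answer: monommmomnnmmmo$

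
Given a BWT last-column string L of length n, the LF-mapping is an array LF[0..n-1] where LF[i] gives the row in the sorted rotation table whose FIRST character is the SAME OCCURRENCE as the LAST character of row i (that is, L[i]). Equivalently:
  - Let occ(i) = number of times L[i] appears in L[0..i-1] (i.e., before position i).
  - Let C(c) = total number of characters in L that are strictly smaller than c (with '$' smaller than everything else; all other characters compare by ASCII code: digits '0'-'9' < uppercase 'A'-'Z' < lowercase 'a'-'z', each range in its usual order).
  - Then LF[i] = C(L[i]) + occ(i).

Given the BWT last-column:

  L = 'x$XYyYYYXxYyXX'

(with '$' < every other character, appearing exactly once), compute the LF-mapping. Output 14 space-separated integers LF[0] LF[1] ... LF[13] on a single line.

Char counts: '$':1, 'X':4, 'Y':5, 'x':2, 'y':2
C (first-col start): C('$')=0, C('X')=1, C('Y')=5, C('x')=10, C('y')=12
L[0]='x': occ=0, LF[0]=C('x')+0=10+0=10
L[1]='$': occ=0, LF[1]=C('$')+0=0+0=0
L[2]='X': occ=0, LF[2]=C('X')+0=1+0=1
L[3]='Y': occ=0, LF[3]=C('Y')+0=5+0=5
L[4]='y': occ=0, LF[4]=C('y')+0=12+0=12
L[5]='Y': occ=1, LF[5]=C('Y')+1=5+1=6
L[6]='Y': occ=2, LF[6]=C('Y')+2=5+2=7
L[7]='Y': occ=3, LF[7]=C('Y')+3=5+3=8
L[8]='X': occ=1, LF[8]=C('X')+1=1+1=2
L[9]='x': occ=1, LF[9]=C('x')+1=10+1=11
L[10]='Y': occ=4, LF[10]=C('Y')+4=5+4=9
L[11]='y': occ=1, LF[11]=C('y')+1=12+1=13
L[12]='X': occ=2, LF[12]=C('X')+2=1+2=3
L[13]='X': occ=3, LF[13]=C('X')+3=1+3=4

Answer: 10 0 1 5 12 6 7 8 2 11 9 13 3 4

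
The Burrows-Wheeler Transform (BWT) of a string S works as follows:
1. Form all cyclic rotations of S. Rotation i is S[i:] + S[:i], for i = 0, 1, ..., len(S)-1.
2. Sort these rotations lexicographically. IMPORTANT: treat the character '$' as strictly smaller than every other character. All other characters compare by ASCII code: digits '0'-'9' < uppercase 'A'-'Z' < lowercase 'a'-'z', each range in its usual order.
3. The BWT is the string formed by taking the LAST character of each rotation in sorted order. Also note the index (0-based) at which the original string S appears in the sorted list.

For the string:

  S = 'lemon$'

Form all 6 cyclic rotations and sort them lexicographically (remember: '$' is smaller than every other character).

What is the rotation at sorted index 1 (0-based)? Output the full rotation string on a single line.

All 6 rotations (rotation i = S[i:]+S[:i]):
  rot[0] = lemon$
  rot[1] = emon$l
  rot[2] = mon$le
  rot[3] = on$lem
  rot[4] = n$lemo
  rot[5] = $lemon
Sorted (with $ < everything):
  sorted[0] = $lemon
  sorted[1] = emon$l
  sorted[2] = lemon$
  sorted[3] = mon$le
  sorted[4] = n$lemo
  sorted[5] = on$lem
sorted[1] = emon$l

Answer: emon$l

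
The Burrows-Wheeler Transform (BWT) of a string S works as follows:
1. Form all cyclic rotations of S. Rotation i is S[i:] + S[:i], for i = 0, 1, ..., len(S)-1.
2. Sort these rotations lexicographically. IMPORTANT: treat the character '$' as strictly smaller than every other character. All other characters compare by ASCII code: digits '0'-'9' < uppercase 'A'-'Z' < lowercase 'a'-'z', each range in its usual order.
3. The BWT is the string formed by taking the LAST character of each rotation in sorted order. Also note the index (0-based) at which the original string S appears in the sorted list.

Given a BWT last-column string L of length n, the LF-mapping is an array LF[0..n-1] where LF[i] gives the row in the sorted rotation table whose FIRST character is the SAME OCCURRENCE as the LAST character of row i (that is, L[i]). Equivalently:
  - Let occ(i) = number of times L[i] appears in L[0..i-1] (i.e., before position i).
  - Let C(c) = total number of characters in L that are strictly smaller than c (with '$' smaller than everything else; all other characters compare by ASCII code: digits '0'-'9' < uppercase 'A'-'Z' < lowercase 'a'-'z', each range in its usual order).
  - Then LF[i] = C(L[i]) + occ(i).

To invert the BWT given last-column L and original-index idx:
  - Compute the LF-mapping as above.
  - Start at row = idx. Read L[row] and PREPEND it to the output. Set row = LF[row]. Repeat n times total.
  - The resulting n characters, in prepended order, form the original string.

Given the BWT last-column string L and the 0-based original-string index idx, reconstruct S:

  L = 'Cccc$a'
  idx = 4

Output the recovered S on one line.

Answer: caccC$

Derivation:
LF mapping: 1 3 4 5 0 2
Walk LF starting at row 4, prepending L[row]:
  step 1: row=4, L[4]='$', prepend. Next row=LF[4]=0
  step 2: row=0, L[0]='C', prepend. Next row=LF[0]=1
  step 3: row=1, L[1]='c', prepend. Next row=LF[1]=3
  step 4: row=3, L[3]='c', prepend. Next row=LF[3]=5
  step 5: row=5, L[5]='a', prepend. Next row=LF[5]=2
  step 6: row=2, L[2]='c', prepend. Next row=LF[2]=4
Reversed output: caccC$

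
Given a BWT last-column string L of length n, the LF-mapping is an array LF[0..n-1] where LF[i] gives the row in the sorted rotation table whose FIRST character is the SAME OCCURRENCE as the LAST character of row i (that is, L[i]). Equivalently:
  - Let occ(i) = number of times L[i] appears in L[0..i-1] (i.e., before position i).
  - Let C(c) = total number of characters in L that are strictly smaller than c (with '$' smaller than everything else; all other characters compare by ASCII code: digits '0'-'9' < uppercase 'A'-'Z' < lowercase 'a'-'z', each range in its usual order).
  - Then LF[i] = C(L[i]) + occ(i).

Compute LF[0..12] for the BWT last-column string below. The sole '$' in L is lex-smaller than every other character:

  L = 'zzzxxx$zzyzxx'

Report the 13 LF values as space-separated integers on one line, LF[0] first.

Char counts: '$':1, 'x':5, 'y':1, 'z':6
C (first-col start): C('$')=0, C('x')=1, C('y')=6, C('z')=7
L[0]='z': occ=0, LF[0]=C('z')+0=7+0=7
L[1]='z': occ=1, LF[1]=C('z')+1=7+1=8
L[2]='z': occ=2, LF[2]=C('z')+2=7+2=9
L[3]='x': occ=0, LF[3]=C('x')+0=1+0=1
L[4]='x': occ=1, LF[4]=C('x')+1=1+1=2
L[5]='x': occ=2, LF[5]=C('x')+2=1+2=3
L[6]='$': occ=0, LF[6]=C('$')+0=0+0=0
L[7]='z': occ=3, LF[7]=C('z')+3=7+3=10
L[8]='z': occ=4, LF[8]=C('z')+4=7+4=11
L[9]='y': occ=0, LF[9]=C('y')+0=6+0=6
L[10]='z': occ=5, LF[10]=C('z')+5=7+5=12
L[11]='x': occ=3, LF[11]=C('x')+3=1+3=4
L[12]='x': occ=4, LF[12]=C('x')+4=1+4=5

Answer: 7 8 9 1 2 3 0 10 11 6 12 4 5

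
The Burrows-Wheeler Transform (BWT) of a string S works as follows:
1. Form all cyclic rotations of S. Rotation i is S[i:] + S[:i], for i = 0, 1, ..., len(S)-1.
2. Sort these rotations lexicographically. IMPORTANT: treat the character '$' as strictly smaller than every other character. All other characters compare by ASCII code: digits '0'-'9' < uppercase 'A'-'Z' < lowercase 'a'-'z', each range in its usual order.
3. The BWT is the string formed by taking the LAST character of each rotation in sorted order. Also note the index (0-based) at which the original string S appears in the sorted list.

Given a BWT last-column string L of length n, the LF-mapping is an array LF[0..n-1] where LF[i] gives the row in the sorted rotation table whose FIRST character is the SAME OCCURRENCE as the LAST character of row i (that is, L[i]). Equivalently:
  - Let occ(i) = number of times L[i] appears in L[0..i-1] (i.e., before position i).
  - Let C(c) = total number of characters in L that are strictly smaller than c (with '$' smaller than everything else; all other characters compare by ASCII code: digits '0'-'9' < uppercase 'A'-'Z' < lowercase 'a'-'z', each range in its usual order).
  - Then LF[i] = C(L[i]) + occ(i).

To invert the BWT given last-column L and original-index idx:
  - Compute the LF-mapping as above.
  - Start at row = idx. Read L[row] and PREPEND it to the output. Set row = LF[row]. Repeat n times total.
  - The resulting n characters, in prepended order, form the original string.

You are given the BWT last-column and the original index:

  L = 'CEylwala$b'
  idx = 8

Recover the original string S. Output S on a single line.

Answer: wallabyEC$

Derivation:
LF mapping: 1 2 9 6 8 3 7 4 0 5
Walk LF starting at row 8, prepending L[row]:
  step 1: row=8, L[8]='$', prepend. Next row=LF[8]=0
  step 2: row=0, L[0]='C', prepend. Next row=LF[0]=1
  step 3: row=1, L[1]='E', prepend. Next row=LF[1]=2
  step 4: row=2, L[2]='y', prepend. Next row=LF[2]=9
  step 5: row=9, L[9]='b', prepend. Next row=LF[9]=5
  step 6: row=5, L[5]='a', prepend. Next row=LF[5]=3
  step 7: row=3, L[3]='l', prepend. Next row=LF[3]=6
  step 8: row=6, L[6]='l', prepend. Next row=LF[6]=7
  step 9: row=7, L[7]='a', prepend. Next row=LF[7]=4
  step 10: row=4, L[4]='w', prepend. Next row=LF[4]=8
Reversed output: wallabyEC$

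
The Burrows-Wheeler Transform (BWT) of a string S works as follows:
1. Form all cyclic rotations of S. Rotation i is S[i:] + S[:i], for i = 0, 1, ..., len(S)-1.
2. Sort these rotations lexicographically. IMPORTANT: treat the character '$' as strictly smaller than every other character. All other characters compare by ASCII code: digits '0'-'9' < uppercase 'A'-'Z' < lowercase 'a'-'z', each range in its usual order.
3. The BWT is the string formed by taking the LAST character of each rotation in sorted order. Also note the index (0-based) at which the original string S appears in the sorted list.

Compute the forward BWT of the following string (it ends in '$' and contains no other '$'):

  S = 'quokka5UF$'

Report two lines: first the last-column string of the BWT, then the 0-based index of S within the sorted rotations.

All 10 rotations (rotation i = S[i:]+S[:i]):
  rot[0] = quokka5UF$
  rot[1] = uokka5UF$q
  rot[2] = okka5UF$qu
  rot[3] = kka5UF$quo
  rot[4] = ka5UF$quok
  rot[5] = a5UF$quokk
  rot[6] = 5UF$quokka
  rot[7] = UF$quokka5
  rot[8] = F$quokka5U
  rot[9] = $quokka5UF
Sorted (with $ < everything):
  sorted[0] = $quokka5UF  (last char: 'F')
  sorted[1] = 5UF$quokka  (last char: 'a')
  sorted[2] = F$quokka5U  (last char: 'U')
  sorted[3] = UF$quokka5  (last char: '5')
  sorted[4] = a5UF$quokk  (last char: 'k')
  sorted[5] = ka5UF$quok  (last char: 'k')
  sorted[6] = kka5UF$quo  (last char: 'o')
  sorted[7] = okka5UF$qu  (last char: 'u')
  sorted[8] = quokka5UF$  (last char: '$')
  sorted[9] = uokka5UF$q  (last char: 'q')
Last column: FaU5kkou$q
Original string S is at sorted index 8

Answer: FaU5kkou$q
8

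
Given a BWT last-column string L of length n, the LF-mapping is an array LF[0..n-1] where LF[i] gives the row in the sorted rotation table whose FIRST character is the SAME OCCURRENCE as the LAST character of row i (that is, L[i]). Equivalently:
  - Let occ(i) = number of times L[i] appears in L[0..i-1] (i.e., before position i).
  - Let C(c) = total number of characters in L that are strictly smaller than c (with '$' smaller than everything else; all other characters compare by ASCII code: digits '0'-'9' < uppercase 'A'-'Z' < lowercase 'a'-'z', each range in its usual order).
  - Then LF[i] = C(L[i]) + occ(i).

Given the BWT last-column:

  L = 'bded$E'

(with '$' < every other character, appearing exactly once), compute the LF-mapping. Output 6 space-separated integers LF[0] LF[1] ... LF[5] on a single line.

Char counts: '$':1, 'E':1, 'b':1, 'd':2, 'e':1
C (first-col start): C('$')=0, C('E')=1, C('b')=2, C('d')=3, C('e')=5
L[0]='b': occ=0, LF[0]=C('b')+0=2+0=2
L[1]='d': occ=0, LF[1]=C('d')+0=3+0=3
L[2]='e': occ=0, LF[2]=C('e')+0=5+0=5
L[3]='d': occ=1, LF[3]=C('d')+1=3+1=4
L[4]='$': occ=0, LF[4]=C('$')+0=0+0=0
L[5]='E': occ=0, LF[5]=C('E')+0=1+0=1

Answer: 2 3 5 4 0 1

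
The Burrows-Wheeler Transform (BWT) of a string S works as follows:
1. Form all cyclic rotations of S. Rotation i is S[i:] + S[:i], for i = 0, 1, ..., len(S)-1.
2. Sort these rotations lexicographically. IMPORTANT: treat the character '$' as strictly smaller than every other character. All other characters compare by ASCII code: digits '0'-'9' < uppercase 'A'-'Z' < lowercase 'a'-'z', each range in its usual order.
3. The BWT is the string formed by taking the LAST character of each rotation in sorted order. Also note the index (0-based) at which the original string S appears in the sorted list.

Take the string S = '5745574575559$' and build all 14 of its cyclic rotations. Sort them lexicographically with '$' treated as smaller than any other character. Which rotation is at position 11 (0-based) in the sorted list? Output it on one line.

Answer: 74575559$57455

Derivation:
All 14 rotations (rotation i = S[i:]+S[:i]):
  rot[0] = 5745574575559$
  rot[1] = 745574575559$5
  rot[2] = 45574575559$57
  rot[3] = 5574575559$574
  rot[4] = 574575559$5745
  rot[5] = 74575559$57455
  rot[6] = 4575559$574557
  rot[7] = 575559$5745574
  rot[8] = 75559$57455745
  rot[9] = 5559$574557457
  rot[10] = 559$5745574575
  rot[11] = 59$57455745755
  rot[12] = 9$574557457555
  rot[13] = $5745574575559
Sorted (with $ < everything):
  sorted[0] = $5745574575559
  sorted[1] = 45574575559$57
  sorted[2] = 4575559$574557
  sorted[3] = 5559$574557457
  sorted[4] = 5574575559$574
  sorted[5] = 559$5745574575
  sorted[6] = 5745574575559$
  sorted[7] = 574575559$5745
  sorted[8] = 575559$5745574
  sorted[9] = 59$57455745755
  sorted[10] = 745574575559$5
  sorted[11] = 74575559$57455
  sorted[12] = 75559$57455745
  sorted[13] = 9$574557457555
sorted[11] = 74575559$57455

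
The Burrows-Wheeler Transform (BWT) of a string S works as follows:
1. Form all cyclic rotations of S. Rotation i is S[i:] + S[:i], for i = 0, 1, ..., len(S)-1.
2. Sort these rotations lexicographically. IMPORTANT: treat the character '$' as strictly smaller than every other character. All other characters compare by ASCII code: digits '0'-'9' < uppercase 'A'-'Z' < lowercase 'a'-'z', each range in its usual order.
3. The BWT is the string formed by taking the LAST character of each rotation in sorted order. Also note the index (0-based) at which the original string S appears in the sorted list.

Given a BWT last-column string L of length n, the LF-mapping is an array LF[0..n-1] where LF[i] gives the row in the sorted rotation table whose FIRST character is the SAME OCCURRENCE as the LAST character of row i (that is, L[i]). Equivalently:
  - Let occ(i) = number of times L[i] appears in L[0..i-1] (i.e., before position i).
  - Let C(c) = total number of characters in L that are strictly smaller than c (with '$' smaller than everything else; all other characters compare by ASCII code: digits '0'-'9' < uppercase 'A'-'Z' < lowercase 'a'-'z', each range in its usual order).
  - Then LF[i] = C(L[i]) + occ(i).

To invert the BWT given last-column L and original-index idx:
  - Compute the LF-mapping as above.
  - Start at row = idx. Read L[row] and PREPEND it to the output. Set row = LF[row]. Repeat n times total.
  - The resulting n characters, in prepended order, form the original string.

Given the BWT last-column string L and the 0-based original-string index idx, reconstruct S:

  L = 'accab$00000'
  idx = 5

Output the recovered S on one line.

Answer: 0c0a0b0c0a$

Derivation:
LF mapping: 6 9 10 7 8 0 1 2 3 4 5
Walk LF starting at row 5, prepending L[row]:
  step 1: row=5, L[5]='$', prepend. Next row=LF[5]=0
  step 2: row=0, L[0]='a', prepend. Next row=LF[0]=6
  step 3: row=6, L[6]='0', prepend. Next row=LF[6]=1
  step 4: row=1, L[1]='c', prepend. Next row=LF[1]=9
  step 5: row=9, L[9]='0', prepend. Next row=LF[9]=4
  step 6: row=4, L[4]='b', prepend. Next row=LF[4]=8
  step 7: row=8, L[8]='0', prepend. Next row=LF[8]=3
  step 8: row=3, L[3]='a', prepend. Next row=LF[3]=7
  step 9: row=7, L[7]='0', prepend. Next row=LF[7]=2
  step 10: row=2, L[2]='c', prepend. Next row=LF[2]=10
  step 11: row=10, L[10]='0', prepend. Next row=LF[10]=5
Reversed output: 0c0a0b0c0a$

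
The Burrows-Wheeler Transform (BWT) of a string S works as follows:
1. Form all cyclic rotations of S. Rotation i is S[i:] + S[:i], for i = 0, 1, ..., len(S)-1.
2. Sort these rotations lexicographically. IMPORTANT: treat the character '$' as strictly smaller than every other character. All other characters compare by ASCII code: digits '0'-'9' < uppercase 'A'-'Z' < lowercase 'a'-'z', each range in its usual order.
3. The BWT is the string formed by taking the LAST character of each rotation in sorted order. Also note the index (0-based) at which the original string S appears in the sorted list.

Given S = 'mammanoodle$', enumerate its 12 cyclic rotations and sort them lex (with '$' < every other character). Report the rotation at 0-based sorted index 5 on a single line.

All 12 rotations (rotation i = S[i:]+S[:i]):
  rot[0] = mammanoodle$
  rot[1] = ammanoodle$m
  rot[2] = mmanoodle$ma
  rot[3] = manoodle$mam
  rot[4] = anoodle$mamm
  rot[5] = noodle$mamma
  rot[6] = oodle$mamman
  rot[7] = odle$mammano
  rot[8] = dle$mammanoo
  rot[9] = le$mammanood
  rot[10] = e$mammanoodl
  rot[11] = $mammanoodle
Sorted (with $ < everything):
  sorted[0] = $mammanoodle
  sorted[1] = ammanoodle$m
  sorted[2] = anoodle$mamm
  sorted[3] = dle$mammanoo
  sorted[4] = e$mammanoodl
  sorted[5] = le$mammanood
  sorted[6] = mammanoodle$
  sorted[7] = manoodle$mam
  sorted[8] = mmanoodle$ma
  sorted[9] = noodle$mamma
  sorted[10] = odle$mammano
  sorted[11] = oodle$mamman
sorted[5] = le$mammanood

Answer: le$mammanood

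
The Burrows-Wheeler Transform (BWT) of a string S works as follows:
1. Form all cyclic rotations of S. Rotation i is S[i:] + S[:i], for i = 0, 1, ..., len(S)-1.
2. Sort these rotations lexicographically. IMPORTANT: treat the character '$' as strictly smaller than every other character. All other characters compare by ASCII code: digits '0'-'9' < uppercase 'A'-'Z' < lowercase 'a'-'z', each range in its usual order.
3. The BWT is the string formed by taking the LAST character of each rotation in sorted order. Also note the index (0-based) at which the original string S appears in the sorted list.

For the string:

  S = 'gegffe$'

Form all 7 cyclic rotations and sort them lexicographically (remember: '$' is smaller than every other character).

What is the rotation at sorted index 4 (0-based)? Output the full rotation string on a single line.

Answer: ffe$geg

Derivation:
All 7 rotations (rotation i = S[i:]+S[:i]):
  rot[0] = gegffe$
  rot[1] = egffe$g
  rot[2] = gffe$ge
  rot[3] = ffe$geg
  rot[4] = fe$gegf
  rot[5] = e$gegff
  rot[6] = $gegffe
Sorted (with $ < everything):
  sorted[0] = $gegffe
  sorted[1] = e$gegff
  sorted[2] = egffe$g
  sorted[3] = fe$gegf
  sorted[4] = ffe$geg
  sorted[5] = gegffe$
  sorted[6] = gffe$ge
sorted[4] = ffe$geg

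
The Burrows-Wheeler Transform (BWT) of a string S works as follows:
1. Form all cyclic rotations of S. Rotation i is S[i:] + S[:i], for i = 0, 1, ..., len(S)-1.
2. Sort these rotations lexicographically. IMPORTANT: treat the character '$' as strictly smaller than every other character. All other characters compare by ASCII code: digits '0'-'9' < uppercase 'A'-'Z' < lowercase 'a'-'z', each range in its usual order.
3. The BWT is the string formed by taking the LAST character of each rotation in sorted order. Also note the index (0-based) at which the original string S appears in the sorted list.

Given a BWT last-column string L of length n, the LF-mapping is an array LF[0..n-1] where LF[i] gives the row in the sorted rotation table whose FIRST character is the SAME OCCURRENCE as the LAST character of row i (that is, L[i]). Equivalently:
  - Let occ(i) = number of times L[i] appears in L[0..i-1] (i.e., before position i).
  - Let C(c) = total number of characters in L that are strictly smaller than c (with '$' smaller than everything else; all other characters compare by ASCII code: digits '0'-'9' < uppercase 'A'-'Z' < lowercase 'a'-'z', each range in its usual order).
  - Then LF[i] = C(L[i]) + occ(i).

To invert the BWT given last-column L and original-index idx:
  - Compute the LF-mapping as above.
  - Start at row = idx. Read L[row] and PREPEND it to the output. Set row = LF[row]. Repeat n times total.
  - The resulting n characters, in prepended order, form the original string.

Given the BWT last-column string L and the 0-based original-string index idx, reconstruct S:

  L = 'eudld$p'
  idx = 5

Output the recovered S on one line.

Answer: puddle$

Derivation:
LF mapping: 3 6 1 4 2 0 5
Walk LF starting at row 5, prepending L[row]:
  step 1: row=5, L[5]='$', prepend. Next row=LF[5]=0
  step 2: row=0, L[0]='e', prepend. Next row=LF[0]=3
  step 3: row=3, L[3]='l', prepend. Next row=LF[3]=4
  step 4: row=4, L[4]='d', prepend. Next row=LF[4]=2
  step 5: row=2, L[2]='d', prepend. Next row=LF[2]=1
  step 6: row=1, L[1]='u', prepend. Next row=LF[1]=6
  step 7: row=6, L[6]='p', prepend. Next row=LF[6]=5
Reversed output: puddle$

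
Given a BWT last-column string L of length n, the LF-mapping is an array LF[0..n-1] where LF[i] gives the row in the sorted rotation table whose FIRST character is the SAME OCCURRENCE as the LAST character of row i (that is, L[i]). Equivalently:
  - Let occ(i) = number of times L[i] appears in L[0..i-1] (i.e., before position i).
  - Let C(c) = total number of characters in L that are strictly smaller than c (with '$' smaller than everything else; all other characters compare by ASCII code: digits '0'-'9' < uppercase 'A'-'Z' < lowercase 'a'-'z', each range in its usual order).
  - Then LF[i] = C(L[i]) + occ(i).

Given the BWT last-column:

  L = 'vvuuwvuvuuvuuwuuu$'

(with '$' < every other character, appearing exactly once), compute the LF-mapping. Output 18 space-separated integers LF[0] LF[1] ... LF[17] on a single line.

Answer: 11 12 1 2 16 13 3 14 4 5 15 6 7 17 8 9 10 0

Derivation:
Char counts: '$':1, 'u':10, 'v':5, 'w':2
C (first-col start): C('$')=0, C('u')=1, C('v')=11, C('w')=16
L[0]='v': occ=0, LF[0]=C('v')+0=11+0=11
L[1]='v': occ=1, LF[1]=C('v')+1=11+1=12
L[2]='u': occ=0, LF[2]=C('u')+0=1+0=1
L[3]='u': occ=1, LF[3]=C('u')+1=1+1=2
L[4]='w': occ=0, LF[4]=C('w')+0=16+0=16
L[5]='v': occ=2, LF[5]=C('v')+2=11+2=13
L[6]='u': occ=2, LF[6]=C('u')+2=1+2=3
L[7]='v': occ=3, LF[7]=C('v')+3=11+3=14
L[8]='u': occ=3, LF[8]=C('u')+3=1+3=4
L[9]='u': occ=4, LF[9]=C('u')+4=1+4=5
L[10]='v': occ=4, LF[10]=C('v')+4=11+4=15
L[11]='u': occ=5, LF[11]=C('u')+5=1+5=6
L[12]='u': occ=6, LF[12]=C('u')+6=1+6=7
L[13]='w': occ=1, LF[13]=C('w')+1=16+1=17
L[14]='u': occ=7, LF[14]=C('u')+7=1+7=8
L[15]='u': occ=8, LF[15]=C('u')+8=1+8=9
L[16]='u': occ=9, LF[16]=C('u')+9=1+9=10
L[17]='$': occ=0, LF[17]=C('$')+0=0+0=0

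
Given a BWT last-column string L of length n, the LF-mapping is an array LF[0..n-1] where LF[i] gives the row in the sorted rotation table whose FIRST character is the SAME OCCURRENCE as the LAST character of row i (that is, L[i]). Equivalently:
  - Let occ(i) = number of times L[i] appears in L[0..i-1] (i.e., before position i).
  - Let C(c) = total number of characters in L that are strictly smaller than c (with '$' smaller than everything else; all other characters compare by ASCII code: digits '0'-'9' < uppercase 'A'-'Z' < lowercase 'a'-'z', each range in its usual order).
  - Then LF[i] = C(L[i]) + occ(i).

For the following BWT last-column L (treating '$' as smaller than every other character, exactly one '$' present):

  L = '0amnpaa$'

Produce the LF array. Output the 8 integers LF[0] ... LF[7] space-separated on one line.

Answer: 1 2 5 6 7 3 4 0

Derivation:
Char counts: '$':1, '0':1, 'a':3, 'm':1, 'n':1, 'p':1
C (first-col start): C('$')=0, C('0')=1, C('a')=2, C('m')=5, C('n')=6, C('p')=7
L[0]='0': occ=0, LF[0]=C('0')+0=1+0=1
L[1]='a': occ=0, LF[1]=C('a')+0=2+0=2
L[2]='m': occ=0, LF[2]=C('m')+0=5+0=5
L[3]='n': occ=0, LF[3]=C('n')+0=6+0=6
L[4]='p': occ=0, LF[4]=C('p')+0=7+0=7
L[5]='a': occ=1, LF[5]=C('a')+1=2+1=3
L[6]='a': occ=2, LF[6]=C('a')+2=2+2=4
L[7]='$': occ=0, LF[7]=C('$')+0=0+0=0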